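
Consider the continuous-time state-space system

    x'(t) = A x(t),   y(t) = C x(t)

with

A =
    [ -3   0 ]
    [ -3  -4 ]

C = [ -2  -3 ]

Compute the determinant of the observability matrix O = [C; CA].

CA = [[15, 12]]
Observability matrix O = [C; CA] = [[-2, -3], [15, 12]]
det(O) = (-2)·12 - (-3)·15 = -24 - (-45) = 21
Since det(O) ≠ 0, rank(O) = 2 and the system is completely observable.

21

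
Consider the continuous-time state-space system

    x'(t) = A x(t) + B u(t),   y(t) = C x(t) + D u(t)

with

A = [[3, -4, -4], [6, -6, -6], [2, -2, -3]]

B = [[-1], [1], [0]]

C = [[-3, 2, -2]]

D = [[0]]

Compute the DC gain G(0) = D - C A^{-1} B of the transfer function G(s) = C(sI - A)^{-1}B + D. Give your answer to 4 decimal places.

G(0) = C(-A)^{-1}B + D = -C A^{-1} B + D.
det A = -6, so A^{-1} = (1/-6)·adj(A) = [[-1, 2/3, 0], [-1, 1/6, 1], [0, 1/3, -1]]
A^{-1} B = [5/3, 7/6, 1/3]^T
C A^{-1} B = -10/3
G(0) = D - C A^{-1} B = 0 - (-10/3) = 10/3 ≈ 3.3333

3.3333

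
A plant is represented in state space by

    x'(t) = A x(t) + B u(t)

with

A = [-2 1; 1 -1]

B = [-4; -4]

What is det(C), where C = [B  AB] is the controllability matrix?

16

AB = [[4], [0]]
Controllability matrix C = [B  AB] = [[-4, 4], [-4, 0]]
det(C) = (-4)·0 - 4·(-4) = 0 - (-16) = 16
Since det(C) ≠ 0, rank(C) = 2 and the system is completely controllable.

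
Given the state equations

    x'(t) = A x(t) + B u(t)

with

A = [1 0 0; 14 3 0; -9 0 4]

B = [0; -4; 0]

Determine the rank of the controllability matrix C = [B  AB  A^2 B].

AB = [[0], [-12], [0]]
A^2B = [[0], [-36], [0]]
Controllability matrix C = [B  AB  A^2B] = [[0, 0, 0], [-4, -12, -36], [0, 0, 0]]
Every column of C is a scalar multiple of column 1 = [0, -4, 0] (multipliers 1, 3, 9), so the columns span a one-dimensional space.
C ≠ 0, hence rank(C) = 1.
rank(C) = 1 < n = 3, so the pair (A, B) is not completely controllable.

1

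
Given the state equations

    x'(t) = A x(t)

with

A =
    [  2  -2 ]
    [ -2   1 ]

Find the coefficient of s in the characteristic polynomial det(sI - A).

-3

For a 2×2 matrix, det(sI - A) = s^2 - (tr A)s + det A.
tr A = 3, det A = -2.
So p(s) = s^2 - 3s - 2.
The coefficient of s is -3.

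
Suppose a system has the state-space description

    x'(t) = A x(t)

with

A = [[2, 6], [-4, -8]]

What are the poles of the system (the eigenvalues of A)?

det(sI - A) = s^2 - (tr A)s + det A, with tr A = 2 + (-8) = -6 and det A = 2·(-8) - 6·(-4) = -16 - (-24) = 8.
So p(s) = det(sI - A) = s^2 + 6s + 8.
Factor s^2 + 6s + 8: two numbers with sum -6 and product 8 are -2 and -4, so s^2 + 6s + 8 = (s + 2)(s + 4).
Hence p(s) = (s + 2) (s + 4), with roots -4, -2.
All eigenvalues have negative real part, so the system is asymptotically stable.

-4, -2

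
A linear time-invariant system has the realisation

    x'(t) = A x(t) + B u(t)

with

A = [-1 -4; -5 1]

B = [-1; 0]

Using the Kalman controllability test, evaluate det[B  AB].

AB = [[1], [5]]
Controllability matrix C = [B  AB] = [[-1, 1], [0, 5]]
det(C) = (-1)·5 - 1·0 = -5 - 0 = -5
Since det(C) ≠ 0, rank(C) = 2 and the system is completely controllable.

-5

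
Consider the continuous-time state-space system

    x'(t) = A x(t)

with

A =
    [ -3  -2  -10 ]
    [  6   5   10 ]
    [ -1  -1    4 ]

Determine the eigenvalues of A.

det(sI - A) = s^3 - (tr A)s^2 + (M11 + M22 + M33)s - det A, where Mii is the 2×2 principal minor of A obtained by deleting row i and column i.
tr A = (-3) + 5 + 4 = 6; M11 = 5·4 - 10·(-1) = 20 - (-10) = 30; M22 = (-3)·4 - (-10)·(-1) = -12 - 10 = -22; M33 = (-3)·5 - (-2)·6 = -15 - (-12) = -3; sum of minors = 5.
det A = (-3)·(5·4 - 10·(-1)) - (-2)·(6·4 - 10·(-1)) + (-10)·(6·(-1) - 5·(-1)) = (-3)·30 - (-2)·34 + (-10)·(-1) = -12.
So p(s) = det(sI - A) = s^3 - 6s^2 + 5s + 12.
Rational-root test: any integer root divides 12. Testing small divisors, s = -1 works: p(-1) = -1 + (-6) + (-5) + 12 = 0, so (s + 1) is a factor.
Dividing, p(s) = (s + 1)(s^2 - 7s + 12).
Factor s^2 - 7s + 12: two numbers with sum 7 and product 12 are 4 and 3, so s^2 - 7s + 12 = (s - 4)(s - 3).
Hence p(s) = (s - 4) (s - 3) (s + 1), with roots -1, 3, 4.
At least one eigenvalue has non-negative real part, so the system is not asymptotically stable.

-1, 3, 4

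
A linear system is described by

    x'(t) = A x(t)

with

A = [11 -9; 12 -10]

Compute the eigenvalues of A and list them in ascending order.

-1, 2

det(sI - A) = s^2 - (tr A)s + det A, with tr A = 11 + (-10) = 1 and det A = 11·(-10) - (-9)·12 = -110 - (-108) = -2.
So p(s) = det(sI - A) = s^2 - s - 2.
Factor s^2 - s - 2: two numbers with sum 1 and product -2 are 2 and -1, so s^2 - s - 2 = (s - 2)(s + 1).
Hence p(s) = (s - 2) (s + 1), with roots -1, 2.
At least one eigenvalue has non-negative real part, so the system is not asymptotically stable.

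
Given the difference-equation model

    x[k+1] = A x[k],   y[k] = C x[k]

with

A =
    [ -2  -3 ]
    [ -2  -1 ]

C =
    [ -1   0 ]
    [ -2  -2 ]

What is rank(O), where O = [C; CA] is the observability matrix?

CA = [[2, 3], [8, 8]]
Observability matrix O = [C; CA] = [[-1, 0], [-2, -2], [2, 3], [8, 8]]
Take the 2×2 submatrix of O formed by rows 1, 2: [[-1, 0], [-2, -2]]. Its determinant is (-1)·(-2) - 0·(-2) = 2 - 0 = 2 ≠ 0.
So rank(O) ≥ 2; since O has 2 columns, rank(O) = 2.
rank(O) = 2 = n, so the pair (A, C) is completely observable.

2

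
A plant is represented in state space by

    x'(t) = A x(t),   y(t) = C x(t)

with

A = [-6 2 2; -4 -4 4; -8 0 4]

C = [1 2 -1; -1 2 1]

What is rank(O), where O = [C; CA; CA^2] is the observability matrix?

CA = [[-6, -6, 6], [-10, -10, 10]]
CA^2 = [[12, 12, -12], [20, 20, -20]]
Observability matrix O = [C; CA; CA^2] = [[1, 2, -1], [-1, 2, 1], [-6, -6, 6], [-10, -10, 10], [12, 12, -12], [20, 20, -20]]
The columns c1, c2, c3 of O are linearly dependent: c1 + c3 = 0 (check each entry), so rank(O) ≤ 2.
The 2×2 minor from rows 1, 2, columns 1, 2 is 1·2 - 2·(-1) = 2 - (-2) = 4 ≠ 0, so rank(O) = 2.
rank(O) = 2 < n = 3, so the pair (A, C) is not completely observable.

2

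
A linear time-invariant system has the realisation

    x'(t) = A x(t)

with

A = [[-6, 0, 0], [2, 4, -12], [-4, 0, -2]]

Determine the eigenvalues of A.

-6, -2, 4

det(sI - A) = s^3 - (tr A)s^2 + (M11 + M22 + M33)s - det A, where Mii is the 2×2 principal minor of A obtained by deleting row i and column i.
tr A = (-6) + 4 + (-2) = -4; M11 = 4·(-2) - (-12)·0 = -8 - 0 = -8; M22 = (-6)·(-2) - 0·(-4) = 12 - 0 = 12; M33 = (-6)·4 - 0·2 = -24 - 0 = -24; sum of minors = -20.
det A = (-6)·(4·(-2) - (-12)·0) - 0·(2·(-2) - (-12)·(-4)) + 0·(2·0 - 4·(-4)) = (-6)·(-8) - 0·(-52) + 0·16 = 48.
So p(s) = det(sI - A) = s^3 + 4s^2 - 20s - 48.
Rational-root test: any integer root divides -48. Testing small divisors, s = -2 works: p(-2) = -8 + 16 + 40 + (-48) = 0, so (s + 2) is a factor.
Dividing, p(s) = (s + 2)(s^2 + 2s - 24).
Factor s^2 + 2s - 24: two numbers with sum -2 and product -24 are 4 and -6, so s^2 + 2s - 24 = (s - 4)(s + 6).
Hence p(s) = (s - 4) (s + 2) (s + 6), with roots -6, -2, 4.
At least one eigenvalue has non-negative real part, so the system is not asymptotically stable.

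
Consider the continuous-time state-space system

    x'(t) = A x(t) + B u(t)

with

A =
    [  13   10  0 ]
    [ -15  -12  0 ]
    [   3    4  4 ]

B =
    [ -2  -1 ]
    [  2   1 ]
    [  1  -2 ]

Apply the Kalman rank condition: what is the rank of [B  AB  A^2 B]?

AB = [[-6, -3], [6, 3], [6, -7]]
A^2B = [[-18, -9], [18, 9], [30, -25]]
Controllability matrix C = [B  AB  A^2B] = [[-2, -1, -6, -3, -18, -9], [2, 1, 6, 3, 18, 9], [1, -2, 6, -7, 30, -25]]
The rows r1, r2, r3 of C are linearly dependent: r1 + r2 = 0 (check each entry), so rank(C) ≤ 2.
The 2×2 minor from rows 1, 3, columns 1, 2 is (-2)·(-2) - (-1)·1 = 4 - (-1) = 5 ≠ 0, so rank(C) = 2.
rank(C) = 2 < n = 3, so the pair (A, B) is not completely controllable.

2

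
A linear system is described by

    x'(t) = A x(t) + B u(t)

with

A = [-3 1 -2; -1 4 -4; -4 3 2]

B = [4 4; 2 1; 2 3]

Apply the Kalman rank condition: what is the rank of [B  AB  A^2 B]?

3

AB = [[-14, -17], [-4, -12], [-6, -7]]
A^2B = [[50, 53], [22, -3], [32, 18]]
Controllability matrix C = [B  AB  A^2B] = [[4, 4, -14, -17, 50, 53], [2, 1, -4, -12, 22, -3], [2, 3, -6, -7, 32, 18]]
Take the 3×3 submatrix of C formed by columns 1, 2, 3: [[4, 4, -14], [2, 1, -4], [2, 3, -6]]. Its determinant is 4·(1·(-6) - (-4)·3) - 4·(2·(-6) - (-4)·2) + (-14)·(2·3 - 1·2) = 4·6 - 4·(-4) + (-14)·4 = -16 ≠ 0.
So rank(C) ≥ 3; since C has 3 rows, rank(C) = 3.
rank(C) = 3 = n, so the pair (A, B) is completely controllable.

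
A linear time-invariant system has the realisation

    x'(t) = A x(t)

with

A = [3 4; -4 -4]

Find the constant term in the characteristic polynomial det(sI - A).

For a 2×2 matrix, det(sI - A) = s^2 - (tr A)s + det A.
tr A = -1, det A = 4.
So p(s) = s^2 + s + 4.
The constant term is 4.

4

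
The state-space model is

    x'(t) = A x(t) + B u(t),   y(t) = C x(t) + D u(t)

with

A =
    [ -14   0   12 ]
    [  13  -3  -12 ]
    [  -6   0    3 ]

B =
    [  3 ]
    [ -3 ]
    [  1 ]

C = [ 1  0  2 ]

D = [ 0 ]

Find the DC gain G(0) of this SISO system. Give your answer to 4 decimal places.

G(0) = C(-A)^{-1}B + D = -C A^{-1} B + D.
det A = -90, so A^{-1} = (1/-90)·adj(A) = [[1/10, 0, -2/5], [-11/30, -1/3, 2/15], [1/5, 0, -7/15]]
A^{-1} B = [-1/10, 1/30, 2/15]^T
C A^{-1} B = 1/6
G(0) = D - C A^{-1} B = 0 - (1/6) = -1/6 ≈ -0.1667

-0.1667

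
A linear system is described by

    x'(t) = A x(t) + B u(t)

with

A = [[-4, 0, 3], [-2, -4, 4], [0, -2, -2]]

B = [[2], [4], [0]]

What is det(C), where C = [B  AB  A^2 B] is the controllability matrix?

320

AB = [[-8], [-20], [-8]]
A^2B = [[8], [64], [56]]
Controllability matrix C = [B  AB  A^2B] = [[2, -8, 8], [4, -20, 64], [0, -8, 56]]
Expanding along the first row, det(C) = 2·((-20)·56 - 64·(-8)) - (-8)·(4·56 - 64·0) + 8·(4·(-8) - (-20)·0) = 2·(-608) - (-8)·224 + 8·(-32) = 320
Since det(C) ≠ 0, rank(C) = 3 and the system is completely controllable.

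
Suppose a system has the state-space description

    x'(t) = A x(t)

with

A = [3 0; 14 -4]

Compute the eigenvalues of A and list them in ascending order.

det(sI - A) = s^2 - (tr A)s + det A, with tr A = 3 + (-4) = -1 and det A = 3·(-4) - 0·14 = -12 - 0 = -12.
So p(s) = det(sI - A) = s^2 + s - 12.
Factor s^2 + s - 12: two numbers with sum -1 and product -12 are 3 and -4, so s^2 + s - 12 = (s - 3)(s + 4).
Hence p(s) = (s - 3) (s + 4), with roots -4, 3.
At least one eigenvalue has non-negative real part, so the system is not asymptotically stable.

-4, 3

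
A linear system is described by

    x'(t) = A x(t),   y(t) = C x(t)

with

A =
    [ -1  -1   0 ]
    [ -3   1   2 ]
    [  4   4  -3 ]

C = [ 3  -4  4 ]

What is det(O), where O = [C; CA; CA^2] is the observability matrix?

-11262

CA = [[25, 9, -20]]
CA^2 = [[-132, -96, 78]]
Observability matrix O = [C; CA; CA^2] = [[3, -4, 4], [25, 9, -20], [-132, -96, 78]]
Expanding along the first row, det(O) = 3·(9·78 - (-20)·(-96)) - (-4)·(25·78 - (-20)·(-132)) + 4·(25·(-96) - 9·(-132)) = 3·(-1218) - (-4)·(-690) + 4·(-1212) = -11262
Since det(O) ≠ 0, rank(O) = 3 and the system is completely observable.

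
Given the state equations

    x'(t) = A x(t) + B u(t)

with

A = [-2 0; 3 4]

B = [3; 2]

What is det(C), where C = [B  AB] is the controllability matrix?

63

AB = [[-6], [17]]
Controllability matrix C = [B  AB] = [[3, -6], [2, 17]]
det(C) = 3·17 - (-6)·2 = 51 - (-12) = 63
Since det(C) ≠ 0, rank(C) = 2 and the system is completely controllable.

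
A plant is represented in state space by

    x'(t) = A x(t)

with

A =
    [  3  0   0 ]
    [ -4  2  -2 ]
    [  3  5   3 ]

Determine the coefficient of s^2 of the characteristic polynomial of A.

-8

Expand det(sI - A) for the 3×3 matrix.
p(s) = s^3 - 8s^2 + 31s - 48.
(Check: constant term = det(-A) = (-1)^3 det A = -48; coefficient of s^2 = -tr A = -8.)
The coefficient of s^2 is -8.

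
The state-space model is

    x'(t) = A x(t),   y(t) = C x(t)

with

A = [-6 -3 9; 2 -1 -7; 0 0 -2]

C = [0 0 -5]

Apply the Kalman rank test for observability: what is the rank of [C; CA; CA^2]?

1

CA = [[0, 0, 10]]
CA^2 = [[0, 0, -20]]
Observability matrix O = [C; CA; CA^2] = [[0, 0, -5], [0, 0, 10], [0, 0, -20]]
Every row of O is a scalar multiple of row 1 = [0, 0, -5] (multipliers 1, -2, 4), so the rows span a one-dimensional space.
O ≠ 0, hence rank(O) = 1.
rank(O) = 1 < n = 3, so the pair (A, C) is not completely observable.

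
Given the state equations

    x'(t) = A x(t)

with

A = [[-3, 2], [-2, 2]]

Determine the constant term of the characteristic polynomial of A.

-2

For a 2×2 matrix, det(sI - A) = s^2 - (tr A)s + det A.
tr A = -1, det A = -2.
So p(s) = s^2 + s - 2.
The constant term is -2.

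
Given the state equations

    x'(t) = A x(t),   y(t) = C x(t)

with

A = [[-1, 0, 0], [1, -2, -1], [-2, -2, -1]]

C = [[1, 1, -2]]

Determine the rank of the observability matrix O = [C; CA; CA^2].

CA = [[4, 2, 1]]
CA^2 = [[-4, -6, -3]]
Observability matrix O = [C; CA; CA^2] = [[1, 1, -2], [4, 2, 1], [-4, -6, -3]]
det(O) = 1·(2·(-3) - 1·(-6)) - 1·(4·(-3) - 1·(-4)) + (-2)·(4·(-6) - 2·(-4)) = 1·0 - 1·(-8) + (-2)·(-16) = 40 ≠ 0, so rank(O) = 3.
rank(O) = 3 = n, so the pair (A, C) is completely observable.

3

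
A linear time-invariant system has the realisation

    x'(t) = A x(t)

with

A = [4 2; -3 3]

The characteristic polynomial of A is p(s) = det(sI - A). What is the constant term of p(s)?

For a 2×2 matrix, det(sI - A) = s^2 - (tr A)s + det A.
tr A = 7, det A = 18.
So p(s) = s^2 - 7s + 18.
The constant term is 18.

18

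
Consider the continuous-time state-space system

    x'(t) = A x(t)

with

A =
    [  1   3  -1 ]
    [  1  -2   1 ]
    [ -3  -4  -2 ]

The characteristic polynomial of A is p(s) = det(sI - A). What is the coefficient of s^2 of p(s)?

3

Expand det(sI - A) for the 3×3 matrix.
p(s) = s^3 + 3s^2 - 2s - 15.
(Check: constant term = det(-A) = (-1)^3 det A = -15; coefficient of s^2 = -tr A = 3.)
The coefficient of s^2 is 3.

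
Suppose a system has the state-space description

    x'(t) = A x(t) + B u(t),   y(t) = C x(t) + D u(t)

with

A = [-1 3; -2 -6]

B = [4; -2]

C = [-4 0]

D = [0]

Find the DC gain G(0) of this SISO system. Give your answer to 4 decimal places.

G(0) = C(-A)^{-1}B + D = -C A^{-1} B + D.
det A = 12, so A^{-1} = (1/12)·adj(A) = [[-1/2, -1/4], [1/6, -1/12]]
A^{-1} B = [-3/2, 5/6]^T
C A^{-1} B = 6
G(0) = D - C A^{-1} B = 0 - (6) = -6

-6.0000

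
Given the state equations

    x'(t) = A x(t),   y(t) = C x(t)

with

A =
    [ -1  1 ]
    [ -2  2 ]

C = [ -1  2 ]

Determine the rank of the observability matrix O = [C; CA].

CA = [[-3, 3]]
Observability matrix O = [C; CA] = [[-1, 2], [-3, 3]]
det(O) = (-1)·3 - 2·(-3) = -3 - (-6) = 3 ≠ 0, so rank(O) = 2.
rank(O) = 2 = n, so the pair (A, C) is completely observable.

2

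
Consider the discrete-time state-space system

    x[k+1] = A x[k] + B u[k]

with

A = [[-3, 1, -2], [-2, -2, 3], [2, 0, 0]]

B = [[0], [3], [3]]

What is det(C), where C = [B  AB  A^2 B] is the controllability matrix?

-162

AB = [[-3], [3], [0]]
A^2B = [[12], [0], [-6]]
Controllability matrix C = [B  AB  A^2B] = [[0, -3, 12], [3, 3, 0], [3, 0, -6]]
Expanding along the first row, det(C) = 0·(3·(-6) - 0·0) - (-3)·(3·(-6) - 0·3) + 12·(3·0 - 3·3) = 0·(-18) - (-3)·(-18) + 12·(-9) = -162
Since det(C) ≠ 0, rank(C) = 3 and the system is completely controllable.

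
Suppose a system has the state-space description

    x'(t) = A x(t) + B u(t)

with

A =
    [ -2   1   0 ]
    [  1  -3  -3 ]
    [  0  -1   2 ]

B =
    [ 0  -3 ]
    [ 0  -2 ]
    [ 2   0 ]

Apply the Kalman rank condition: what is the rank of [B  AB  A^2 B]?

3

AB = [[0, 4], [-6, 3], [4, 2]]
A^2B = [[-6, -5], [6, -11], [14, 1]]
Controllability matrix C = [B  AB  A^2B] = [[0, -3, 0, 4, -6, -5], [0, -2, -6, 3, 6, -11], [2, 0, 4, 2, 14, 1]]
Take the 3×3 submatrix of C formed by columns 1, 2, 3: [[0, -3, 0], [0, -2, -6], [2, 0, 4]]. Its determinant is 0·((-2)·4 - (-6)·0) - (-3)·(0·4 - (-6)·2) + 0·(0·0 - (-2)·2) = 0·(-8) - (-3)·12 + 0·4 = 36 ≠ 0.
So rank(C) ≥ 3; since C has 3 rows, rank(C) = 3.
rank(C) = 3 = n, so the pair (A, B) is completely controllable.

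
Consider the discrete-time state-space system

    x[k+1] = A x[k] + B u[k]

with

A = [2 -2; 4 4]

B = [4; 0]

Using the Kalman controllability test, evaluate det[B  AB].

64

AB = [[8], [16]]
Controllability matrix C = [B  AB] = [[4, 8], [0, 16]]
det(C) = 4·16 - 8·0 = 64 - 0 = 64
Since det(C) ≠ 0, rank(C) = 2 and the system is completely controllable.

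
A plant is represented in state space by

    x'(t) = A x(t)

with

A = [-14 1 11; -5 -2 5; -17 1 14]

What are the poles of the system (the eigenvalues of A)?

det(sI - A) = s^3 - (tr A)s^2 + (M11 + M22 + M33)s - det A, where Mii is the 2×2 principal minor of A obtained by deleting row i and column i.
tr A = (-14) + (-2) + 14 = -2; M11 = (-2)·14 - 5·1 = -28 - 5 = -33; M22 = (-14)·14 - 11·(-17) = -196 - (-187) = -9; M33 = (-14)·(-2) - 1·(-5) = 28 - (-5) = 33; sum of minors = -9.
det A = (-14)·((-2)·14 - 5·1) - 1·((-5)·14 - 5·(-17)) + 11·((-5)·1 - (-2)·(-17)) = (-14)·(-33) - 1·15 + 11·(-39) = 18.
So p(s) = det(sI - A) = s^3 + 2s^2 - 9s - 18.
Rational-root test: any integer root divides -18. Testing small divisors, s = -2 works: p(-2) = -8 + 8 + 18 + (-18) = 0, so (s + 2) is a factor.
Dividing, p(s) = (s + 2)(s^2 - 9).
Factor s^2 - 9: two numbers with sum 0 and product -9 are 3 and -3, so s^2 - 9 = (s - 3)(s + 3).
Hence p(s) = (s - 3) (s + 2) (s + 3), with roots -3, -2, 3.
At least one eigenvalue has non-negative real part, so the system is not asymptotically stable.

-3, -2, 3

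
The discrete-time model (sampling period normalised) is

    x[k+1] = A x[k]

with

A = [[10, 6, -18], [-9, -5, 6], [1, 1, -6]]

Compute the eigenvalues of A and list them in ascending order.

-3, -2, 4

det(zI - A) = z^3 - (tr A)z^2 + (M11 + M22 + M33)z - det A, where Mii is the 2×2 principal minor of A obtained by deleting row i and column i.
tr A = 10 + (-5) + (-6) = -1; M11 = (-5)·(-6) - 6·1 = 30 - 6 = 24; M22 = 10·(-6) - (-18)·1 = -60 - (-18) = -42; M33 = 10·(-5) - 6·(-9) = -50 - (-54) = 4; sum of minors = -14.
det A = 10·((-5)·(-6) - 6·1) - 6·((-9)·(-6) - 6·1) + (-18)·((-9)·1 - (-5)·1) = 10·24 - 6·48 + (-18)·(-4) = 24.
So p(z) = det(zI - A) = z^3 + z^2 - 14z - 24.
Rational-root test: any integer root divides -24. Testing small divisors, z = -2 works: p(-2) = -8 + 4 + 28 + (-24) = 0, so (z + 2) is a factor.
Dividing, p(z) = (z + 2)(z^2 - z - 12).
Factor z^2 - z - 12: two numbers with sum 1 and product -12 are 4 and -3, so z^2 - z - 12 = (z - 4)(z + 3).
Hence p(z) = (z - 4) (z + 2) (z + 3), with roots -3, -2, 4.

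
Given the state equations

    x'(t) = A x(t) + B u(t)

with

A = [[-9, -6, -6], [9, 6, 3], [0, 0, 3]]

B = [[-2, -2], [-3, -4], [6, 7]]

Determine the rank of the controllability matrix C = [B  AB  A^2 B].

AB = [[0, 0], [-18, -21], [18, 21]]
A^2B = [[0, 0], [-54, -63], [54, 63]]
Controllability matrix C = [B  AB  A^2B] = [[-2, -2, 0, 0, 0, 0], [-3, -4, -18, -21, -54, -63], [6, 7, 18, 21, 54, 63]]
The rows r1, r2, r3 of C are linearly dependent: 3·r1 + 2·r2 + 2·r3 = 0 (check each entry), so rank(C) ≤ 2.
The 2×2 minor from rows 1, 2, columns 1, 2 is (-2)·(-4) - (-2)·(-3) = 8 - 6 = 2 ≠ 0, so rank(C) = 2.
rank(C) = 2 < n = 3, so the pair (A, B) is not completely controllable.

2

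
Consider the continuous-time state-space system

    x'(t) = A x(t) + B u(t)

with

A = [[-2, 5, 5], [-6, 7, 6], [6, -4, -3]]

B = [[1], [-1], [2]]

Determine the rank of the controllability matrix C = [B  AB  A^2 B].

2

AB = [[3], [-1], [4]]
A^2B = [[9], [-1], [10]]
Controllability matrix C = [B  AB  A^2B] = [[1, 3, 9], [-1, -1, -1], [2, 4, 10]]
The rows r1, r2, r3 of C are linearly dependent: -r1 + r2 + r3 = 0 (check each entry), so rank(C) ≤ 2.
The 2×2 minor from rows 1, 2, columns 1, 2 is 1·(-1) - 3·(-1) = -1 - (-3) = 2 ≠ 0, so rank(C) = 2.
rank(C) = 2 < n = 3, so the pair (A, B) is not completely controllable.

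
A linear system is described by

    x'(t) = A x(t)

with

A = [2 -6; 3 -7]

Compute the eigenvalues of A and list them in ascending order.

-4, -1

det(sI - A) = s^2 - (tr A)s + det A, with tr A = 2 + (-7) = -5 and det A = 2·(-7) - (-6)·3 = -14 - (-18) = 4.
So p(s) = det(sI - A) = s^2 + 5s + 4.
Factor s^2 + 5s + 4: two numbers with sum -5 and product 4 are -1 and -4, so s^2 + 5s + 4 = (s + 1)(s + 4).
Hence p(s) = (s + 1) (s + 4), with roots -4, -1.
All eigenvalues have negative real part, so the system is asymptotically stable.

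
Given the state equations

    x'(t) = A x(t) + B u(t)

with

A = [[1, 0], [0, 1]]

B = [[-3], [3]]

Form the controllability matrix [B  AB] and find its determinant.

0

AB = [[-3], [3]]
Controllability matrix C = [B  AB] = [[-3, -3], [3, 3]]
det(C) = (-3)·3 - (-3)·3 = -9 - (-9) = 0
Since det(C) = 0, rank(C) < 2 and the system is not completely controllable.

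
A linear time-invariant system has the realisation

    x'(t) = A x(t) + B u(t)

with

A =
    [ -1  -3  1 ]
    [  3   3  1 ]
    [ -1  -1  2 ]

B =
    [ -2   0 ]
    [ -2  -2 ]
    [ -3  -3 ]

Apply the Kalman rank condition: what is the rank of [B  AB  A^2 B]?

3

AB = [[5, 3], [-15, -9], [-2, -4]]
A^2B = [[38, 20], [-32, -22], [6, -2]]
Controllability matrix C = [B  AB  A^2B] = [[-2, 0, 5, 3, 38, 20], [-2, -2, -15, -9, -32, -22], [-3, -3, -2, -4, 6, -2]]
Take the 3×3 submatrix of C formed by columns 1, 2, 3: [[-2, 0, 5], [-2, -2, -15], [-3, -3, -2]]. Its determinant is (-2)·((-2)·(-2) - (-15)·(-3)) - 0·((-2)·(-2) - (-15)·(-3)) + 5·((-2)·(-3) - (-2)·(-3)) = (-2)·(-41) - 0·(-41) + 5·0 = 82 ≠ 0.
So rank(C) ≥ 3; since C has 3 rows, rank(C) = 3.
rank(C) = 3 = n, so the pair (A, B) is completely controllable.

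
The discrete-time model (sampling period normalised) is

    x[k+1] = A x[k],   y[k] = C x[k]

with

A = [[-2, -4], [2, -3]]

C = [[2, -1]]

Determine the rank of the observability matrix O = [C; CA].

2

CA = [[-6, -5]]
Observability matrix O = [C; CA] = [[2, -1], [-6, -5]]
det(O) = 2·(-5) - (-1)·(-6) = -10 - 6 = -16 ≠ 0, so rank(O) = 2.
rank(O) = 2 = n, so the pair (A, C) is completely observable.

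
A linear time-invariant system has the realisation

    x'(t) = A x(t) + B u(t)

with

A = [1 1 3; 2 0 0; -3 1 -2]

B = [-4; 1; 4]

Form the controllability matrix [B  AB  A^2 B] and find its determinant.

AB = [[9], [-8], [5]]
A^2B = [[16], [18], [-45]]
Controllability matrix C = [B  AB  A^2B] = [[-4, 9, 16], [1, -8, 18], [4, 5, -45]]
Expanding along the first row, det(C) = (-4)·((-8)·(-45) - 18·5) - 9·(1·(-45) - 18·4) + 16·(1·5 - (-8)·4) = (-4)·270 - 9·(-117) + 16·37 = 565
Since det(C) ≠ 0, rank(C) = 3 and the system is completely controllable.

565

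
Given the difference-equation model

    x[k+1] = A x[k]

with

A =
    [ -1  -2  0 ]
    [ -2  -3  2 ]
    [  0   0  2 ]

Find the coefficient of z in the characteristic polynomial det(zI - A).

Expand det(zI - A) for the 3×3 matrix.
p(z) = z^3 + 2z^2 - 9z + 2.
(Check: constant term = det(-A) = (-1)^3 det A = 2; coefficient of z^2 = -tr A = 2.)
The coefficient of z is -9.

-9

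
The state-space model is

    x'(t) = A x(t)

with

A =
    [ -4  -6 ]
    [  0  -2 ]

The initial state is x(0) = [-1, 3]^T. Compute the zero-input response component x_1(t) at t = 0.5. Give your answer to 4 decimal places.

det(sI - A) = s^2 - (tr A)s + det A, with tr A = (-4) + (-2) = -6 and det A = (-4)·(-2) - (-6)·0 = 8 - 0 = 8.
So p(s) = det(sI - A) = s^2 + 6s + 8.
Factor s^2 + 6s + 8: two numbers with sum -6 and product 8 are -2 and -4, so s^2 + 6s + 8 = (s + 2)(s + 4).
Hence p(s) = (s + 2) (s + 4), with roots -4, -2.
The eigenvalues -4, -2 are distinct and real, so A is diagonalisable and x(t) = e^{At} x(0) = V diag(e^{λ_i t}) V^{-1} x(0), where the columns of V are the eigenvectors.
λ = -4: A - (-4)I = [[0, -6], [0, 2]]. Row 1 gives 0·v1 + (-6)·v2 = 0, so take v_1 = [1, 0]^T.
λ = -2: A - (-2)I = [[-2, -6], [0, 0]]. Row 1 gives (-2)·v1 + (-6)·v2 = 0, so take v_2 = [3, -1]^T.
V = [v_1 v_2] = [[1, 3], [0, -1]] has det V = -1, so V^{-1} = adj(V)/det V = [[1, 3], [0, -1]].
Modal coordinates z(0) = V^{-1} x(0): 1·(-1) + 3·3 = 8; 0·(-1) + (-1)·3 = -3; so z(0) = [8, -3]^T.
x_1(t) = Σ_i (v_i)_1 · z_i(0) · e^{λ_i t} (row 1 of V times the modal terms).
x_1(0.5) = 1·8·e^{-4·0.5} + 3·(-3)·e^{-2·0.5} = 8·0.135335 + (-9)·0.367879 = -2.2282.

-2.2282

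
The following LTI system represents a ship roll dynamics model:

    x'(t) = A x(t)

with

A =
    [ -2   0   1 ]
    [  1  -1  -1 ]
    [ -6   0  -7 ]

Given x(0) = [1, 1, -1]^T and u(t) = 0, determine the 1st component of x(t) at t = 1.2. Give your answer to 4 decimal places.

0.0140

det(sI - A) = s^3 - (tr A)s^2 + (M11 + M22 + M33)s - det A, where Mii is the 2×2 principal minor of A obtained by deleting row i and column i.
tr A = (-2) + (-1) + (-7) = -10; M11 = (-1)·(-7) - (-1)·0 = 7 - 0 = 7; M22 = (-2)·(-7) - 1·(-6) = 14 - (-6) = 20; M33 = (-2)·(-1) - 0·1 = 2 - 0 = 2; sum of minors = 29.
det A = (-2)·((-1)·(-7) - (-1)·0) - 0·(1·(-7) - (-1)·(-6)) + 1·(1·0 - (-1)·(-6)) = (-2)·7 - 0·(-13) + 1·(-6) = -20.
So p(s) = det(sI - A) = s^3 + 10s^2 + 29s + 20.
Rational-root test: any integer root divides 20. Testing small divisors, s = -1 works: p(-1) = -1 + 10 + (-29) + 20 = 0, so (s + 1) is a factor.
Dividing, p(s) = (s + 1)(s^2 + 9s + 20).
Factor s^2 + 9s + 20: two numbers with sum -9 and product 20 are -4 and -5, so s^2 + 9s + 20 = (s + 4)(s + 5).
Hence p(s) = (s + 1) (s + 4) (s + 5), with roots -5, -4, -1.
The eigenvalues -5, -4, -1 are distinct and real, so A is diagonalisable and x(t) = e^{At} x(0) = V diag(e^{λ_i t}) V^{-1} x(0), where the columns of V are the eigenvectors.
λ = -5: A - (-5)I = [[3, 0, 1], [1, 4, -1], [-6, 0, -2]]. v must be orthogonal to every row; (row 1) × (row 2) = [-4, 4, 12], so take v_1 = [-1, 1, 3]^T.
λ = -4: A - (-4)I = [[2, 0, 1], [1, 3, -1], [-6, 0, -3]]. v must be orthogonal to every row; (row 1) × (row 2) = [-3, 3, 6], so take v_2 = [-1, 1, 2]^T.
λ = -1: A - (-1)I = [[-1, 0, 1], [1, 0, -1], [-6, 0, -6]]. v must be orthogonal to every row; (row 1) × (row 3) = [0, -12, 0], so take v_3 = [0, 1, 0]^T.
V = [v_1 v_2 v_3] = [[-1, -1, 0], [1, 1, 1], [3, 2, 0]] has det V = -1, so V^{-1} = adj(V)/det V = [[2, 0, 1], [-3, 0, -1], [1, 1, 0]].
Modal coordinates z(0) = V^{-1} x(0): 2·1 + 0·1 + 1·(-1) = 1; (-3)·1 + 0·1 + (-1)·(-1) = -2; 1·1 + 1·1 + 0·(-1) = 2; so z(0) = [1, -2, 2]^T.
x_1(t) = Σ_i (v_i)_1 · z_i(0) · e^{λ_i t} (row 1 of V times the modal terms).
x_1(1.2) = (-1)·1·e^{-5·1.2} + (-1)·(-2)·e^{-4·1.2} + 0·2·e^{-1·1.2} = (-1)·0.002479 + 2·0.008230 + 0·0.301194 = 0.0140.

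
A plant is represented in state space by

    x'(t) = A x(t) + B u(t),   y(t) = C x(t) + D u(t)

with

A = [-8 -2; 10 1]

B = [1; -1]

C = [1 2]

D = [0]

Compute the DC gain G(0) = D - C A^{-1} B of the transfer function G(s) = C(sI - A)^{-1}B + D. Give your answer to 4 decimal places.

G(0) = C(-A)^{-1}B + D = -C A^{-1} B + D.
det A = 12, so A^{-1} = (1/12)·adj(A) = [[1/12, 1/6], [-5/6, -2/3]]
A^{-1} B = [-1/12, -1/6]^T
C A^{-1} B = -5/12
G(0) = D - C A^{-1} B = 0 - (-5/12) = 5/12 ≈ 0.4167

0.4167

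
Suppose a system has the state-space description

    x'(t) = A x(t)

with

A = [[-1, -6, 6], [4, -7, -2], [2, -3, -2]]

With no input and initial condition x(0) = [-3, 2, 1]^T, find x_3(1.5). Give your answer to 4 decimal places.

det(sI - A) = s^3 - (tr A)s^2 + (M11 + M22 + M33)s - det A, where Mii is the 2×2 principal minor of A obtained by deleting row i and column i.
tr A = (-1) + (-7) + (-2) = -10; M11 = (-7)·(-2) - (-2)·(-3) = 14 - 6 = 8; M22 = (-1)·(-2) - 6·2 = 2 - 12 = -10; M33 = (-1)·(-7) - (-6)·4 = 7 - (-24) = 31; sum of minors = 29.
det A = (-1)·((-7)·(-2) - (-2)·(-3)) - (-6)·(4·(-2) - (-2)·2) + 6·(4·(-3) - (-7)·2) = (-1)·8 - (-6)·(-4) + 6·2 = -20.
So p(s) = det(sI - A) = s^3 + 10s^2 + 29s + 20.
Rational-root test: any integer root divides 20. Testing small divisors, s = -1 works: p(-1) = -1 + 10 + (-29) + 20 = 0, so (s + 1) is a factor.
Dividing, p(s) = (s + 1)(s^2 + 9s + 20).
Factor s^2 + 9s + 20: two numbers with sum -9 and product 20 are -4 and -5, so s^2 + 9s + 20 = (s + 4)(s + 5).
Hence p(s) = (s + 1) (s + 4) (s + 5), with roots -5, -4, -1.
The eigenvalues -5, -4, -1 are distinct and real, so A is diagonalisable and x(t) = e^{At} x(0) = V diag(e^{λ_i t}) V^{-1} x(0), where the columns of V are the eigenvectors.
λ = -5: A - (-5)I = [[4, -6, 6], [4, -2, -2], [2, -3, 3]]. v must be orthogonal to every row; (row 1) × (row 2) = [24, 32, 16], so take v_1 = [-3, -4, -2]^T.
λ = -4: A - (-4)I = [[3, -6, 6], [4, -3, -2], [2, -3, 2]]. v must be orthogonal to every row; (row 1) × (row 2) = [30, 30, 15], so take v_2 = [2, 2, 1]^T.
λ = -1: A - (-1)I = [[0, -6, 6], [4, -6, -2], [2, -3, -1]]. v must be orthogonal to every row; (row 1) × (row 2) = [48, 24, 24], so take v_3 = [2, 1, 1]^T.
V = [v_1 v_2 v_3] = [[-3, 2, 2], [-4, 2, 1], [-2, 1, 1]] has det V = 1, so V^{-1} = adj(V)/det V = [[1, 0, -2], [2, 1, -5], [0, -1, 2]].
Modal coordinates z(0) = V^{-1} x(0): 1·(-3) + 0·2 + (-2)·1 = -5; 2·(-3) + 1·2 + (-5)·1 = -9; 0·(-3) + (-1)·2 + 2·1 = 0; so z(0) = [-5, -9, 0]^T.
x_3(t) = Σ_i (v_i)_3 · z_i(0) · e^{λ_i t} (row 3 of V times the modal terms).
x_3(1.5) = (-2)·(-5)·e^{-5·1.5} + 1·(-9)·e^{-4·1.5} + 1·0·e^{-1·1.5} = 10·0.000553 + (-9)·0.002479 + 0·0.223130 = -0.0168.

-0.0168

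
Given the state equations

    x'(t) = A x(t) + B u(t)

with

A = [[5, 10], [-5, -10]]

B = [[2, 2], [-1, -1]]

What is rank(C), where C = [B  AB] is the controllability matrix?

AB = [[0, 0], [0, 0]]
Controllability matrix C = [B  AB] = [[2, 2, 0, 0], [-1, -1, 0, 0]]
Every column of C is a scalar multiple of column 1 = [2, -1] (multipliers 1, 1, 0, 0), so the columns span a one-dimensional space.
C ≠ 0, hence rank(C) = 1.
rank(C) = 1 < n = 2, so the pair (A, B) is not completely controllable.

1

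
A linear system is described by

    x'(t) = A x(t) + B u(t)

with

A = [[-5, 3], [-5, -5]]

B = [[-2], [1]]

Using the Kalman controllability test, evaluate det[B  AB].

-23

AB = [[13], [5]]
Controllability matrix C = [B  AB] = [[-2, 13], [1, 5]]
det(C) = (-2)·5 - 13·1 = -10 - 13 = -23
Since det(C) ≠ 0, rank(C) = 2 and the system is completely controllable.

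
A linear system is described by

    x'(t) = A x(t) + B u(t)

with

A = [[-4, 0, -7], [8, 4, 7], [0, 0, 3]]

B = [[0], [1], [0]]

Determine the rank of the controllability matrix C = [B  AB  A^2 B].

AB = [[0], [4], [0]]
A^2B = [[0], [16], [0]]
Controllability matrix C = [B  AB  A^2B] = [[0, 0, 0], [1, 4, 16], [0, 0, 0]]
Every column of C is a scalar multiple of column 1 = [0, 1, 0] (multipliers 1, 4, 16), so the columns span a one-dimensional space.
C ≠ 0, hence rank(C) = 1.
rank(C) = 1 < n = 3, so the pair (A, B) is not completely controllable.

1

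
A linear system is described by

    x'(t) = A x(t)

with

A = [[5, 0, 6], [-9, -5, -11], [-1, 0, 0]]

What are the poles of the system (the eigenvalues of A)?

det(sI - A) = s^3 - (tr A)s^2 + (M11 + M22 + M33)s - det A, where Mii is the 2×2 principal minor of A obtained by deleting row i and column i.
tr A = 5 + (-5) + 0 = 0; M11 = (-5)·0 - (-11)·0 = 0 - 0 = 0; M22 = 5·0 - 6·(-1) = 0 - (-6) = 6; M33 = 5·(-5) - 0·(-9) = -25 - 0 = -25; sum of minors = -19.
det A = 5·((-5)·0 - (-11)·0) - 0·((-9)·0 - (-11)·(-1)) + 6·((-9)·0 - (-5)·(-1)) = 5·0 - 0·(-11) + 6·(-5) = -30.
So p(s) = det(sI - A) = s^3 - 19s + 30.
Rational-root test: any integer root divides 30. Testing small divisors, s = 2 works: p(2) = 8 + 0 + (-38) + 30 = 0, so (s - 2) is a factor.
Dividing, p(s) = (s - 2)(s^2 + 2s - 15).
Factor s^2 + 2s - 15: two numbers with sum -2 and product -15 are 3 and -5, so s^2 + 2s - 15 = (s - 3)(s + 5).
Hence p(s) = (s - 3) (s - 2) (s + 5), with roots -5, 2, 3.
At least one eigenvalue has non-negative real part, so the system is not asymptotically stable.

-5, 2, 3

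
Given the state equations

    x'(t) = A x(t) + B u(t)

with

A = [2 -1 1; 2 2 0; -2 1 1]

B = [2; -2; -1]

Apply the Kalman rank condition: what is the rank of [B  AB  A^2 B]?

AB = [[5], [0], [-7]]
A^2B = [[3], [10], [-17]]
Controllability matrix C = [B  AB  A^2B] = [[2, 5, 3], [-2, 0, 10], [-1, -7, -17]]
det(C) = 2·(0·(-17) - 10·(-7)) - 5·((-2)·(-17) - 10·(-1)) + 3·((-2)·(-7) - 0·(-1)) = 2·70 - 5·44 + 3·14 = -38 ≠ 0, so rank(C) = 3.
rank(C) = 3 = n, so the pair (A, B) is completely controllable.

3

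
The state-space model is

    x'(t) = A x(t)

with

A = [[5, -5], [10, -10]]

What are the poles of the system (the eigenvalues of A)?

-5, 0

det(sI - A) = s^2 - (tr A)s + det A, with tr A = 5 + (-10) = -5 and det A = 5·(-10) - (-5)·10 = -50 - (-50) = 0.
So p(s) = det(sI - A) = s^2 + 5s.
Factor s^2 + 5s: two numbers with sum -5 and product 0 are 0 and -5, so s^2 + 5s = s(s + 5).
Hence p(s) = s (s + 5), with roots -5, 0.
At least one eigenvalue has non-negative real part, so the system is not asymptotically stable.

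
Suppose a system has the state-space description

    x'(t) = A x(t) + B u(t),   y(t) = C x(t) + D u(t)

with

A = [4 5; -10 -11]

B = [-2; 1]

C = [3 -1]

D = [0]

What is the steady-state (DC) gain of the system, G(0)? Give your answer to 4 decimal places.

-11.1667

G(0) = C(-A)^{-1}B + D = -C A^{-1} B + D.
det A = 6, so A^{-1} = (1/6)·adj(A) = [[-11/6, -5/6], [5/3, 2/3]]
A^{-1} B = [17/6, -8/3]^T
C A^{-1} B = 67/6
G(0) = D - C A^{-1} B = 0 - (67/6) = -67/6 ≈ -11.1667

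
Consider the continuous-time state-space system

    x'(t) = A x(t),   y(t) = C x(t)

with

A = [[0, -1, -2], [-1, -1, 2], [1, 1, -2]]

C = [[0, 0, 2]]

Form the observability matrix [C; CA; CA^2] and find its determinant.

CA = [[2, 2, -4]]
CA^2 = [[-6, -8, 8]]
Observability matrix O = [C; CA; CA^2] = [[0, 0, 2], [2, 2, -4], [-6, -8, 8]]
Expanding along the first row, det(O) = 0·(2·8 - (-4)·(-8)) - 0·(2·8 - (-4)·(-6)) + 2·(2·(-8) - 2·(-6)) = 0·(-16) - 0·(-8) + 2·(-4) = -8
Since det(O) ≠ 0, rank(O) = 3 and the system is completely observable.

-8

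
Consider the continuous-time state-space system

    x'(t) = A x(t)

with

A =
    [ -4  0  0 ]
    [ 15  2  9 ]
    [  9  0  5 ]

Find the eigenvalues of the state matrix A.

det(sI - A) = s^3 - (tr A)s^2 + (M11 + M22 + M33)s - det A, where Mii is the 2×2 principal minor of A obtained by deleting row i and column i.
tr A = (-4) + 2 + 5 = 3; M11 = 2·5 - 9·0 = 10 - 0 = 10; M22 = (-4)·5 - 0·9 = -20 - 0 = -20; M33 = (-4)·2 - 0·15 = -8 - 0 = -8; sum of minors = -18.
det A = (-4)·(2·5 - 9·0) - 0·(15·5 - 9·9) + 0·(15·0 - 2·9) = (-4)·10 - 0·(-6) + 0·(-18) = -40.
So p(s) = det(sI - A) = s^3 - 3s^2 - 18s + 40.
Rational-root test: any integer root divides 40. Testing small divisors, s = 2 works: p(2) = 8 + (-12) + (-36) + 40 = 0, so (s - 2) is a factor.
Dividing, p(s) = (s - 2)(s^2 - s - 20).
Factor s^2 - s - 20: two numbers with sum 1 and product -20 are 5 and -4, so s^2 - s - 20 = (s - 5)(s + 4).
Hence p(s) = (s - 5) (s - 2) (s + 4), with roots -4, 2, 5.
At least one eigenvalue has non-negative real part, so the system is not asymptotically stable.

-4, 2, 5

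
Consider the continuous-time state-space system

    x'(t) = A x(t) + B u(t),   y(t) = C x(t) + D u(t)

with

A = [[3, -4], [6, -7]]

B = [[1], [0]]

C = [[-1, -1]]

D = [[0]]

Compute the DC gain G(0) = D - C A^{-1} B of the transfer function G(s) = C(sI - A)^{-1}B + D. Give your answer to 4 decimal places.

-4.3333

G(0) = C(-A)^{-1}B + D = -C A^{-1} B + D.
det A = 3, so A^{-1} = (1/3)·adj(A) = [[-7/3, 4/3], [-2, 1]]
A^{-1} B = [-7/3, -2]^T
C A^{-1} B = 13/3
G(0) = D - C A^{-1} B = 0 - (13/3) = -13/3 ≈ -4.3333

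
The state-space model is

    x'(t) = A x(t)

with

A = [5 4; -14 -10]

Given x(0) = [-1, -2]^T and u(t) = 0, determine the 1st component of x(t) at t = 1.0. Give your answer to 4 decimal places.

det(sI - A) = s^2 - (tr A)s + det A, with tr A = 5 + (-10) = -5 and det A = 5·(-10) - 4·(-14) = -50 - (-56) = 6.
So p(s) = det(sI - A) = s^2 + 5s + 6.
Factor s^2 + 5s + 6: two numbers with sum -5 and product 6 are -2 and -3, so s^2 + 5s + 6 = (s + 2)(s + 3).
Hence p(s) = (s + 2) (s + 3), with roots -3, -2.
The eigenvalues -3, -2 are distinct and real, so A is diagonalisable and x(t) = e^{At} x(0) = V diag(e^{λ_i t}) V^{-1} x(0), where the columns of V are the eigenvectors.
λ = -3: A - (-3)I = [[8, 4], [-14, -7]]. Row 1 gives 8·v1 + 4·v2 = 0, so take v_1 = [1, -2]^T.
λ = -2: A - (-2)I = [[7, 4], [-14, -8]]. Row 1 gives 7·v1 + 4·v2 = 0, so take v_2 = [-4, 7]^T.
V = [v_1 v_2] = [[1, -4], [-2, 7]] has det V = -1, so V^{-1} = adj(V)/det V = [[-7, -4], [-2, -1]].
Modal coordinates z(0) = V^{-1} x(0): (-7)·(-1) + (-4)·(-2) = 15; (-2)·(-1) + (-1)·(-2) = 4; so z(0) = [15, 4]^T.
x_1(t) = Σ_i (v_i)_1 · z_i(0) · e^{λ_i t} (row 1 of V times the modal terms).
x_1(1.0) = 1·15·e^{-3·1.0} + (-4)·4·e^{-2·1.0} = 15·0.049787 + (-16)·0.135335 = -1.4186.

-1.4186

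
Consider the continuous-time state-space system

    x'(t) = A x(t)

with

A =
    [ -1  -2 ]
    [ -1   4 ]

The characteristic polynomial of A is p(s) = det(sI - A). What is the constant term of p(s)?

-6

For a 2×2 matrix, det(sI - A) = s^2 - (tr A)s + det A.
tr A = 3, det A = -6.
So p(s) = s^2 - 3s - 6.
The constant term is -6.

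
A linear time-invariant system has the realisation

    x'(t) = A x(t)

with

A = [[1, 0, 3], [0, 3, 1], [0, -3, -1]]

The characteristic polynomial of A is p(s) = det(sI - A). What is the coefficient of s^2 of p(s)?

-3

Expand det(sI - A) for the 3×3 matrix.
p(s) = s^3 - 3s^2 + 2s.
(Check: constant term = det(-A) = (-1)^3 det A = 0; coefficient of s^2 = -tr A = -3.)
The coefficient of s^2 is -3.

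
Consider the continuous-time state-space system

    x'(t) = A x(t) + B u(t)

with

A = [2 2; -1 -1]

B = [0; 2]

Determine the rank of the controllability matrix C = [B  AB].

2

AB = [[4], [-2]]
Controllability matrix C = [B  AB] = [[0, 4], [2, -2]]
det(C) = 0·(-2) - 4·2 = 0 - 8 = -8 ≠ 0, so rank(C) = 2.
rank(C) = 2 = n, so the pair (A, B) is completely controllable.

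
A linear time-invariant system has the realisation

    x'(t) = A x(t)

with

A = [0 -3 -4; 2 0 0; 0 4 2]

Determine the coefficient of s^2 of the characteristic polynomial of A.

-2

Expand det(sI - A) for the 3×3 matrix.
p(s) = s^3 - 2s^2 + 6s + 20.
(Check: constant term = det(-A) = (-1)^3 det A = 20; coefficient of s^2 = -tr A = -2.)
The coefficient of s^2 is -2.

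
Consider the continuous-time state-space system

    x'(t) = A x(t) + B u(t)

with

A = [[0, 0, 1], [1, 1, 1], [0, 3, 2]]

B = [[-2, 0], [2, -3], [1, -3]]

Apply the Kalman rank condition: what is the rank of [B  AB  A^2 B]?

3

AB = [[1, -3], [1, -6], [8, -15]]
A^2B = [[8, -15], [10, -24], [19, -48]]
Controllability matrix C = [B  AB  A^2B] = [[-2, 0, 1, -3, 8, -15], [2, -3, 1, -6, 10, -24], [1, -3, 8, -15, 19, -48]]
Take the 3×3 submatrix of C formed by columns 1, 2, 3: [[-2, 0, 1], [2, -3, 1], [1, -3, 8]]. Its determinant is (-2)·((-3)·8 - 1·(-3)) - 0·(2·8 - 1·1) + 1·(2·(-3) - (-3)·1) = (-2)·(-21) - 0·15 + 1·(-3) = 39 ≠ 0.
So rank(C) ≥ 3; since C has 3 rows, rank(C) = 3.
rank(C) = 3 = n, so the pair (A, B) is completely controllable.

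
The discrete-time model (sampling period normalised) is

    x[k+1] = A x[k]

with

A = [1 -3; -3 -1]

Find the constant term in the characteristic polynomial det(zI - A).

For a 2×2 matrix, det(zI - A) = z^2 - (tr A)z + det A.
tr A = 0, det A = -10.
So p(z) = z^2 - 10.
The constant term is -10.

-10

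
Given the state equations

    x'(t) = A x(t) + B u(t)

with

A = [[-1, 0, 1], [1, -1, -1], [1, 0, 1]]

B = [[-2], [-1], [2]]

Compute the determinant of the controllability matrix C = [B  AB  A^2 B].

AB = [[4], [-3], [0]]
A^2B = [[-4], [7], [4]]
Controllability matrix C = [B  AB  A^2B] = [[-2, 4, -4], [-1, -3, 7], [2, 0, 4]]
Expanding along the first row, det(C) = (-2)·((-3)·4 - 7·0) - 4·((-1)·4 - 7·2) + (-4)·((-1)·0 - (-3)·2) = (-2)·(-12) - 4·(-18) + (-4)·6 = 72
Since det(C) ≠ 0, rank(C) = 3 and the system is completely controllable.

72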